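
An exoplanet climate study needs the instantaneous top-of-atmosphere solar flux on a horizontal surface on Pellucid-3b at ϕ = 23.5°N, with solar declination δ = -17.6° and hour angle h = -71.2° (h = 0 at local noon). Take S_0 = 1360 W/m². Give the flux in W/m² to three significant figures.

219 W/m²

cos θ_z = sin ϕ sin δ + cos ϕ cos δ cos h = -0.120570 + 0.281703 = 0.161133.
Flux = S_0 · cos θ_z = 1360 × 0.161133 = 219.1 W/m².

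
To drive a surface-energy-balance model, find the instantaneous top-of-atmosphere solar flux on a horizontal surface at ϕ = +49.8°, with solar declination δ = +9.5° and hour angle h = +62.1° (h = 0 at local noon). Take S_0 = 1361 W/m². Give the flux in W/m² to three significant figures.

cos θ_z = sin ϕ sin δ + cos ϕ cos δ cos h = 0.126063 + 0.297887 = 0.423950.
Flux = S_0 · cos θ_z = 1361 × 0.423950 = 577.0 W/m².

577 W/m²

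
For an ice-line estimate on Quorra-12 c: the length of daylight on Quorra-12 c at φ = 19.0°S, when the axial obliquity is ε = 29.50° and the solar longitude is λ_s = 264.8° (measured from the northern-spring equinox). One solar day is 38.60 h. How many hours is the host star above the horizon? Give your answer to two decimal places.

Solar declination: sin δ = sin ε · sin λ_s = sin 29.50° × sin 264.8° = -0.49040, so δ = -29.367°.
cos H₀ = −tan φ · tan δ = −tan(-19.0°) × tan(-29.367°) = -0.1938, so H₀ = 1.7658 rad = 101.17°.
Daylight = 2H₀/(2π) × 38.60 h = (1.7658/π) × 38.60 = 21.70 h.

21.70 h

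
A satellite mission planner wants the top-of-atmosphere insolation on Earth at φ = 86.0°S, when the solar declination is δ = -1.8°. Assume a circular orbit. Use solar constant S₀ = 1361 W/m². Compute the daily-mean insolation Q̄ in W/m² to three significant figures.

Q̄ ≈ 54.6 W/m²

cos H₀ = −tan(-86.0°) tan(-1.800°) = -0.4494, H₀ = 2.0369 rad.
Bracket: H₀ sin φ sin δ + cos φ cos δ sin H₀ = 2.0369×-0.99756×-0.03141 + 0.06976×0.99951×0.89332 = 0.063823 + 0.062287 = 0.126110.
Q̄ = (S₀/π) × [bracket] = (1361/π) × 0.126110 = 54.63 W/m².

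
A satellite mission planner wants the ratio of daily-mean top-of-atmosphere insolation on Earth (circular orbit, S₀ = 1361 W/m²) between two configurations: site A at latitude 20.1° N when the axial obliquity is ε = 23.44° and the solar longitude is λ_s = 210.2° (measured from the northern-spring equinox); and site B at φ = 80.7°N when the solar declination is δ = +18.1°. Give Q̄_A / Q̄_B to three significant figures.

— Configuration A (φ=+20.1°):
Solar declination: sin δ = sin ε · sin λ_s = sin 23.44° × sin 210.2° = -0.20010, so δ = -11.543°.
cos H₀ = −tan(+20.1°) tan(-11.543°) = 0.0747, H₀ = 1.4960 rad.
Bracket: H₀ sin φ sin δ + cos φ cos δ sin H₀ = 1.4960×0.34366×-0.20010 + 0.93909×0.97978×0.99720 = -0.102874 + 0.917525 = 0.814651.
Q̄ = (S₀/π) × [bracket] = (1361/π) × 0.814651 = 352.92 W/m².
— Configuration B (φ=+80.7°):
cos H₀ = −tan(+80.7°) tan(+18.100°) = -1.9960 ≤ −1 ⇒ polar day, H₀ = π.
Bracket: H₀ sin φ sin δ + cos φ cos δ sin H₀ = 3.1416×0.98686×0.31068 + 0.16160×0.95052×0.00000 = 0.963207 + 0.000000 = 0.963207.
Q̄ = (S₀/π) × [bracket] = (1361/π) × 0.963207 = 417.28 W/m².
Ratio Q̄_A / Q̄_B = 352.92 / 417.28 = 0.8458.

Q̄_A / Q̄_B ≈ 0.846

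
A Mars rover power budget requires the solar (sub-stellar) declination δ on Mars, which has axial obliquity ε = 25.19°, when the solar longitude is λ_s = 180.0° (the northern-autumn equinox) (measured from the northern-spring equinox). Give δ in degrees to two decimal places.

sin δ = sin ε · sin λ_s = sin 25.19° × sin 180.0° = 0.000000.
δ = arcsin(0.000000) = +0.00°.

δ = +0.00°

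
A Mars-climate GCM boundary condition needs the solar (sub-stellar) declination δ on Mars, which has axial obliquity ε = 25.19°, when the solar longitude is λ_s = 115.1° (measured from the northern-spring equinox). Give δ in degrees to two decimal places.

δ = +22.67°

sin δ = sin ε · sin λ_s = sin 25.19° × sin 115.1° = 0.385429.
δ = arcsin(0.385429) = +22.67°.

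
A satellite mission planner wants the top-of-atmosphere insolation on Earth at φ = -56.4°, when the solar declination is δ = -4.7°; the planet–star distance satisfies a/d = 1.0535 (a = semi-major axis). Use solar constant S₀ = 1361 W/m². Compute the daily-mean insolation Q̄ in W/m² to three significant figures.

cos H₀ = −tan(-56.4°) tan(-4.700°) = -0.1237, H₀ = 1.6949 rad.
Bracket: H₀ sin φ sin δ + cos φ cos δ sin H₀ = 1.6949×-0.83292×-0.08194 + 0.55339×0.99664×0.99231 = 0.115676 + 0.547289 = 0.662965.
Inverse-square distance factor (a/d)² = 1.0535² = 1.109862.
Q̄ = (S₀/π) × 1.109862 × [bracket] = (1361/π) × 1.109862 × 0.662965 = 318.8 W/m².

Q̄ ≈ 319 W/m²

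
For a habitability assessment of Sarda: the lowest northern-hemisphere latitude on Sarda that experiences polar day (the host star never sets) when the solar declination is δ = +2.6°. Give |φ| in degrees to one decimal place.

Polar day requires cos H₀ = −tan φ tan δ ≤ −1, i.e. tan φ tan δ ≥ 1.
The boundary is |tan φ| · |tan δ| = 1, so |φ| = 90° − |δ| = 90° − 2.6° = 87.4° in the northern hemisphere.

|φ| = 87.4°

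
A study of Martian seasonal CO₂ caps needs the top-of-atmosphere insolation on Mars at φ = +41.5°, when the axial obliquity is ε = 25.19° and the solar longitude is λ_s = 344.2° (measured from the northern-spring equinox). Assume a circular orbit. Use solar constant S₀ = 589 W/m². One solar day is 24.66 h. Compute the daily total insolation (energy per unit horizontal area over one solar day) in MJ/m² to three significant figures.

10.4 MJ/m²

Solar declination: sin δ = sin ε · sin λ_s = sin 25.19° × sin 344.2° = -0.11589, so δ = -6.655°.
cos H₀ = −tan(+41.5°) tan(-6.655°) = 0.1032, H₀ = 1.4674 rad.
Bracket: H₀ sin φ sin δ + cos φ cos δ sin H₀ = 1.4674×0.66262×-0.11589 + 0.74896×0.99326×0.99466 = -0.112683 + 0.739940 = 0.627257.
Q̄ = (S₀/π) × [bracket] = (589/π) × 0.627257 = 117.60 W/m².
Daily total = Q̄ × 24.66 h × 3600 s/h = 117.60 × 24.66 × 3600 / 10⁶ = 10.44 MJ/m².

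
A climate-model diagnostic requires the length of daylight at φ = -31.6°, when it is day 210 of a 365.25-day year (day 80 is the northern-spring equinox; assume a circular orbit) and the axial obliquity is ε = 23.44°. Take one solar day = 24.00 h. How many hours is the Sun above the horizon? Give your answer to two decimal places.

Solar longitude: λ_s = 360° × (210 − 80)/365.25 = 128.131°.
sin δ = sin 23.44° × sin 128.131° = 0.31290, so δ = +18.234°.
cos H₀ = −tan φ · tan δ = −tan(-31.6°) × tan(+18.234°) = 0.2027, so H₀ = 1.3667 rad = 78.31°.
Daylight = 2H₀/(2π) × 24.00 h = (1.3667/π) × 24.00 = 10.44 h.

10.44 h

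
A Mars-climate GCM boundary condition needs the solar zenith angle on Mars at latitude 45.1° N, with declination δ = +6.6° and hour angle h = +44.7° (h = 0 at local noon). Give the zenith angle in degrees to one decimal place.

cos θ_z = sin ϕ sin δ + cos ϕ cos δ cos h = 0.081415 + 0.498408 = 0.579823.
θ_z = arccos(0.579823) = 54.6°.

θ_z = 54.6°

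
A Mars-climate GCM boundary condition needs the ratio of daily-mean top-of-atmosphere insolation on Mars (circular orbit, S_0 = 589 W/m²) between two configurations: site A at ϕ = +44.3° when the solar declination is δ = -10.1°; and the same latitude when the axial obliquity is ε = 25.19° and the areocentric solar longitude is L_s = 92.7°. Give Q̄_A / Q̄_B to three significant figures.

— Configuration A (ϕ=+44.3°):
cos h₀ = −tan(+44.3°) tan(-10.100°) = 0.1738, h₀ = 1.3961 rad.
Bracket: h₀ sin ϕ sin δ + cos ϕ cos δ sin h₀ = 1.3961×0.69842×-0.17537 + 0.71569×0.98450×0.98478 = -0.170997 + 0.693873 = 0.522876.
Q̄ = (S_0/π) × [bracket] = (589/π) × 0.522876 = 98.031 W/m².
— Configuration B (ϕ=+44.3°):
sin δ = sin 25.19° × sin 92.7° = 0.42515, so δ = +25.160°.
cos h₀ = −tan(+44.3°) tan(+25.160°) = -0.4584, h₀ = 2.0470 rad.
Bracket: h₀ sin ϕ sin δ + cos ϕ cos δ sin h₀ = 2.0470×0.69842×0.42515 + 0.71569×0.90512×0.88876 = 0.607822 + 0.575726 = 1.183548.
Q̄ = (S_0/π) × [bracket] = (589/π) × 1.183548 = 221.90 W/m².
Ratio Q̄_A / Q̄_B = 98.031 / 221.90 = 0.4418.

Q̄_A / Q̄_B ≈ 0.442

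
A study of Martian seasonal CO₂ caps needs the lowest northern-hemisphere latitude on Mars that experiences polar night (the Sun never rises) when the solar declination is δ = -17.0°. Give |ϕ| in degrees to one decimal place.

Polar night requires cos h₀ = −tan ϕ tan δ ≥ 1, i.e. tan ϕ tan δ ≤ −1.
The boundary is |tan ϕ| · |tan δ| = 1, so |ϕ| = 90° − |δ| = 90° − 17.0° = 73.0° in the northern hemisphere.

|ϕ| = 73.0°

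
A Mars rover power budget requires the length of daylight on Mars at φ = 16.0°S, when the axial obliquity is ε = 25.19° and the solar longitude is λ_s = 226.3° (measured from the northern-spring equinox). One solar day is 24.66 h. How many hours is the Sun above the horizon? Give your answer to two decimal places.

13.06 h

Solar declination: sin δ = sin ε · sin λ_s = sin 25.19° × sin 226.3° = -0.30771, so δ = -17.921°.
cos H₀ = −tan φ · tan δ = −tan(-16.0°) × tan(-17.921°) = -0.0927, so H₀ = 1.6637 rad = 95.32°.
Daylight = 2H₀/(2π) × 24.66 h = (1.6637/π) × 24.66 = 13.06 h.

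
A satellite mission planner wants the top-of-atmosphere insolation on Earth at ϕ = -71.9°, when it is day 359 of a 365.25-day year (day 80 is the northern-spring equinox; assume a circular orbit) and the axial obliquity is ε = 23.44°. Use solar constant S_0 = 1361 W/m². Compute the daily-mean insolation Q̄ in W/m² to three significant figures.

Solar longitude: L_s = 360° × (359 − 80)/365.25 = 274.990°.
sin δ = sin 23.44° × sin 274.990° = -0.39628, so δ = -23.346°.
cos h₀ = −tan(-71.9°) tan(-23.346°) = -1.3205 ≤ −1 ⇒ polar day, h₀ = π.
Bracket: h₀ sin ϕ sin δ + cos ϕ cos δ sin h₀ = 3.1416×-0.95052×-0.39628 + 0.31068×0.91813×0.00000 = 1.183353 + 0.000000 = 1.183353.
Q̄ = (S_0/π) × [bracket] = (1361/π) × 1.183353 = 512.7 W/m².

Q̄ ≈ 513 W/m²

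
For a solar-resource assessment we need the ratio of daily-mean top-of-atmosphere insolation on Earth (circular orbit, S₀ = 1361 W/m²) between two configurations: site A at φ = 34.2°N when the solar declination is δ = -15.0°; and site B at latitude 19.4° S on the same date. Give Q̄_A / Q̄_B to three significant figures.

Q̄_A / Q̄_B ≈ 0.556

— Configuration A (φ=+34.2°):
cos H₀ = −tan(+34.2°) tan(-15.000°) = 0.1821, H₀ = 1.3877 rad.
Bracket: H₀ sin φ sin δ + cos φ cos δ sin H₀ = 1.3877×0.56208×-0.25882 + 0.82708×0.96593×0.98328 = -0.201879 + 0.785544 = 0.583665.
Q̄ = (S₀/π) × [bracket] = (1361/π) × 0.583665 = 252.86 W/m².
— Configuration B (φ=-19.4°):
cos H₀ = −tan(-19.4°) tan(-15.000°) = -0.0944, H₀ = 1.6653 rad.
Bracket: H₀ sin φ sin δ + cos φ cos δ sin H₀ = 1.6653×-0.33216×-0.25882 + 0.94322×0.96593×0.99554 = 0.143165 + 0.907021 = 1.050186.
Q̄ = (S₀/π) × [bracket] = (1361/π) × 1.050186 = 454.96 W/m².
Ratio Q̄_A / Q̄_B = 252.86 / 454.96 = 0.5558.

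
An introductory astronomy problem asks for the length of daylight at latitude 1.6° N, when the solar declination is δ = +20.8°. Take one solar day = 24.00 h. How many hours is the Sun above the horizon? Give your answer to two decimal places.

12.08 h

cos h₀ = −tan ϕ · tan δ = −tan(+1.6°) × tan(+20.800°) = -0.0106, so h₀ = 1.5814 rad = 90.61°.
Daylight = 2h₀/(2π) × 24.00 h = (1.5814/π) × 24.00 = 12.08 h.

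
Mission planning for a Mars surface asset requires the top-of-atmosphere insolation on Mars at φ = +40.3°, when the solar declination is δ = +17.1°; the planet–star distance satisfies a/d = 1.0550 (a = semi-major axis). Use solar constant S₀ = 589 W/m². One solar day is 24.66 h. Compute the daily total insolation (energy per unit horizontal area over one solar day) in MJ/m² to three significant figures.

19.5 MJ/m²

cos H₀ = −tan(+40.3°) tan(+17.100°) = -0.2609, H₀ = 1.8347 rad.
Bracket: H₀ sin φ sin δ + cos φ cos δ sin H₀ = 1.8347×0.64679×0.29404 + 0.76267×0.95579×0.96537 = 0.348927 + 0.703709 = 1.052636.
Inverse-square distance factor (a/d)² = 1.0550² = 1.113025.
Q̄ = (S₀/π) × 1.113025 × [bracket] = (589/π) × 1.113025 × 1.052636 = 219.66 W/m².
Daily total = Q̄ × 24.66 h × 3600 s/h = 219.66 × 24.66 × 3600 / 10⁶ = 19.50 MJ/m².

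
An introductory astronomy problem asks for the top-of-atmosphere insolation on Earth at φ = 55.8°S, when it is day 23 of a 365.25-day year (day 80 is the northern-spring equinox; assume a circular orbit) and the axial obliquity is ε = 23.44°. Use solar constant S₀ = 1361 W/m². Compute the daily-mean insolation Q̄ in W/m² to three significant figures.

Q̄ ≈ 447 W/m²

Solar longitude: λ_s = 360° × (23 − 80)/365.25 = -56.181°, i.e. -56.181° + 360° = 303.819°.
sin δ = sin 23.44° × sin 303.819° = -0.33048, so δ = -19.298°.
cos H₀ = −tan(-55.8°) tan(-19.298°) = -0.5152, H₀ = 2.1121 rad.
Bracket: H₀ sin φ sin δ + cos φ cos δ sin H₀ = 2.1121×-0.82708×-0.33048 + 0.56208×0.94381×0.85705 = 0.577307 + 0.454662 = 1.031969.
Q̄ = (S₀/π) × [bracket] = (1361/π) × 1.031969 = 447.1 W/m².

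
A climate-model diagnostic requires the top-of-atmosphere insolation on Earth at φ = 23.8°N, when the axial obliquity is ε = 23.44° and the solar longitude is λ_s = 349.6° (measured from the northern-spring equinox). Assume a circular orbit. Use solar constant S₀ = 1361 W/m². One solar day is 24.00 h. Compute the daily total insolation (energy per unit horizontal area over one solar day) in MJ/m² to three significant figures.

32.5 MJ/m²

Solar declination: sin δ = sin ε · sin λ_s = sin 23.44° × sin 349.6° = -0.07181, so δ = -4.118°.
cos H₀ = −tan(+23.8°) tan(-4.118°) = 0.0318, H₀ = 1.5390 rad.
Bracket: H₀ sin φ sin δ + cos φ cos δ sin H₀ = 1.5390×0.40355×-0.07181 + 0.91496×0.99742×0.99950 = -0.044599 + 0.912143 = 0.867544.
Q̄ = (S₀/π) × [bracket] = (1361/π) × 0.867544 = 375.84 W/m².
Daily total = Q̄ × 24.00 h × 3600 s/h = 375.84 × 24.00 × 3600 / 10⁶ = 32.47 MJ/m².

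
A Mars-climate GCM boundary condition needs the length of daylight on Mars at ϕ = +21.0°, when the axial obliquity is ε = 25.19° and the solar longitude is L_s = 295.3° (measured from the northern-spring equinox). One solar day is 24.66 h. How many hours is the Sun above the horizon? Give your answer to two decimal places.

11.07 h

Solar declination: sin δ = sin ε · sin L_s = sin 25.19° × sin 295.3° = -0.38480, so δ = -22.631°.
cos h₀ = −tan ϕ · tan δ = −tan(+21.0°) × tan(-22.631°) = 0.1600, so h₀ = 1.4101 rad = 80.79°.
Daylight = 2h₀/(2π) × 24.66 h = (1.4101/π) × 24.66 = 11.07 h.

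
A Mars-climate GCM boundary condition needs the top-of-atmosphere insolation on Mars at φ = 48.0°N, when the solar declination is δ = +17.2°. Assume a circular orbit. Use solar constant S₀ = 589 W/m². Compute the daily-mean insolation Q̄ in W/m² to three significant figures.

Q̄ ≈ 192 W/m²

cos H₀ = −tan(+48.0°) tan(+17.200°) = -0.3438, H₀ = 1.9217 rad.
Bracket: H₀ sin φ sin δ + cos φ cos δ sin H₀ = 1.9217×0.74314×0.29571 + 0.66913×0.95528×0.93905 = 0.422301 + 0.600247 = 1.022548.
Q̄ = (S₀/π) × [bracket] = (589/π) × 1.022548 = 191.7 W/m².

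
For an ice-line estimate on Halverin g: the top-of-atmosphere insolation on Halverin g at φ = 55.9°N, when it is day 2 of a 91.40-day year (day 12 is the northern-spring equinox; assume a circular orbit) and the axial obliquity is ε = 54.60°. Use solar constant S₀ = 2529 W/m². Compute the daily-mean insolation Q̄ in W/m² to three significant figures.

Q̄ ≈ 12.9 W/m²

Solar longitude: λ_s = 360° × (2 − 12)/91.40 = -39.387°, i.e. -39.387° + 360° = 320.613°.
sin δ = sin 54.60° × sin 320.613° = -0.51725, so δ = -31.148°.
cos H₀ = −tan(+55.9°) tan(-31.148°) = 0.8927, H₀ = 0.4676 rad.
Bracket: H₀ sin φ sin δ + cos φ cos δ sin H₀ = 0.4676×0.82806×-0.51725 + 0.56064×0.85584×0.45073 = -0.200280 + 0.216268 = 0.015988.
Q̄ = (S₀/π) × [bracket] = (2529/π) × 0.015988 = 12.87 W/m².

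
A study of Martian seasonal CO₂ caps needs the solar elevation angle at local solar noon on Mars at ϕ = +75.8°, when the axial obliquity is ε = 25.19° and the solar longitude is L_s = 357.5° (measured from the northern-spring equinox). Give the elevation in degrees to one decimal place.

Solar declination: sin δ = sin ε · sin L_s = sin 25.19° × sin 357.5° = -0.01857, so δ = -1.064°.
At local noon the hour angle is zero, so the zenith angle equals |ϕ − δ| = |+75.8° − (-1.064°)| = 76.864°.
Elevation = 90° − 76.864° = 13.1°.

13.1°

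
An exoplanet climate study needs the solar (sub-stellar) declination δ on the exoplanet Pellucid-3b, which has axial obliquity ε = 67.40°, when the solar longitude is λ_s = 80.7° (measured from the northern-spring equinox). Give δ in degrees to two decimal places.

δ = +65.65°

sin δ = sin ε · sin λ_s = sin 67.40° × sin 80.7° = 0.911075.
δ = arcsin(0.911075) = +65.65°.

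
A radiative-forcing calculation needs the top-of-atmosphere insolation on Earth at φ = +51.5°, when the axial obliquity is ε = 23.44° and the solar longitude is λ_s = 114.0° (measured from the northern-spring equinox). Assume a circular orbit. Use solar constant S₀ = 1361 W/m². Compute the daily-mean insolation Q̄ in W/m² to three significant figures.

Q̄ ≈ 476 W/m²

Solar declination: sin δ = sin ε · sin λ_s = sin 23.44° × sin 114.0° = 0.36340, so δ = +21.309°.
cos H₀ = −tan(+51.5°) tan(+21.309°) = -0.4904, H₀ = 2.0833 rad.
Bracket: H₀ sin φ sin δ + cos φ cos δ sin H₀ = 2.0833×0.78261×0.36340 + 0.62251×0.93163×0.87151 = 0.592492 + 0.505431 = 1.097923.
Q̄ = (S₀/π) × [bracket] = (1361/π) × 1.097923 = 475.6 W/m².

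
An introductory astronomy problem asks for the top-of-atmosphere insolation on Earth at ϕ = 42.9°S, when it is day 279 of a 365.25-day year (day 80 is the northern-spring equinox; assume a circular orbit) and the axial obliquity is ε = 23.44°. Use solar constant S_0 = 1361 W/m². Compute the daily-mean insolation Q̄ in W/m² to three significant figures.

Q̄ ≈ 368 W/m²

Solar longitude: L_s = 360° × (279 − 80)/365.25 = 196.140°.
sin δ = sin 23.44° × sin 196.140° = -0.11058, so δ = -6.349°.
cos h₀ = −tan(-42.9°) tan(-6.349°) = -0.1034, h₀ = 1.6744 rad.
Bracket: h₀ sin ϕ sin δ + cos ϕ cos δ sin h₀ = 1.6744×-0.68072×-0.11058 + 0.73254×0.99387×0.99464 = 0.126039 + 0.724147 = 0.850186.
Q̄ = (S_0/π) × [bracket] = (1361/π) × 0.850186 = 368.3 W/m².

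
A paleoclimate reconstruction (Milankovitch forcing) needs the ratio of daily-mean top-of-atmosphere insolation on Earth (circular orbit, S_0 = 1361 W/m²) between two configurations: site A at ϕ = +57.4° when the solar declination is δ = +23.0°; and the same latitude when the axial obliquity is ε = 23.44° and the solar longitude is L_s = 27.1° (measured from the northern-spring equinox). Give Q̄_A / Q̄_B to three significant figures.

Q̄_A / Q̄_B ≈ 1.42

— Configuration A (ϕ=+57.4°):
cos h₀ = −tan(+57.4°) tan(+23.000°) = -0.6637, h₀ = 2.2966 rad.
Bracket: h₀ sin ϕ sin δ + cos ϕ cos δ sin h₀ = 2.2966×0.84245×0.39073 + 0.53877×0.92050×0.74797 = 0.755973 + 0.370947 = 1.126920.
Q̄ = (S_0/π) × [bracket] = (1361/π) × 1.126920 = 488.20 W/m².
— Configuration B (ϕ=+57.4°):
Solar declination: sin δ = sin ε · sin L_s = sin 23.44° × sin 27.1° = 0.18121, so δ = +10.440°.
cos h₀ = −tan(+57.4°) tan(+10.440°) = -0.2881, h₀ = 1.8631 rad.
Bracket: h₀ sin ϕ sin δ + cos ϕ cos δ sin h₀ = 1.8631×0.84245×0.18121 + 0.53877×0.98344×0.95759 = 0.284422 + 0.507377 = 0.791799.
Q̄ = (S_0/π) × [bracket] = (1361/π) × 0.791799 = 343.02 W/m².
Ratio Q̄_A / Q̄_B = 488.20 / 343.02 = 1.423.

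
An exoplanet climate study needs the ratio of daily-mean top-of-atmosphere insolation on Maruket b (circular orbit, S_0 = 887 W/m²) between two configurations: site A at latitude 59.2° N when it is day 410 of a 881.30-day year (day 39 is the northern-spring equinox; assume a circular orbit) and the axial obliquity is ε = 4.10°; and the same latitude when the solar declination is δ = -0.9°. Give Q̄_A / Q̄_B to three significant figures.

Q̄_A / Q̄_B ≈ 1.14

— Configuration A (ϕ=+59.2°):
Solar longitude: L_s = 360° × (410 − 39)/881.30 = 151.549°.
sin δ = sin 4.10° × sin 151.549° = 0.03406, so δ = +1.952°.
cos h₀ = −tan(+59.2°) tan(+1.952°) = -0.0572, h₀ = 1.6280 rad.
Bracket: h₀ sin ϕ sin δ + cos ϕ cos δ sin h₀ = 1.6280×0.85896×0.03406 + 0.51204×0.99942×0.99836 = 0.047629 + 0.510904 = 0.558533.
Q̄ = (S_0/π) × [bracket] = (887/π) × 0.558533 = 157.70 W/m².
— Configuration B (ϕ=+59.2°):
cos h₀ = −tan(+59.2°) tan(-0.900°) = 0.0264, h₀ = 1.5444 rad.
Bracket: h₀ sin ϕ sin δ + cos ϕ cos δ sin h₀ = 1.5444×0.85896×-0.01571 + 0.51204×0.99988×0.99965 = -0.020841 + 0.511799 = 0.490958.
Q̄ = (S_0/π) × [bracket] = (887/π) × 0.490958 = 138.62 W/m².
Ratio Q̄_A / Q̄_B = 157.70 / 138.62 = 1.138.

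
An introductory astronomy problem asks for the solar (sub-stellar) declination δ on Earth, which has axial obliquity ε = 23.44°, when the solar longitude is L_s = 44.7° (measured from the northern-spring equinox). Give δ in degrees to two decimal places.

sin δ = sin ε · sin L_s = sin 23.44° × sin 44.7° = 0.279802.
δ = arcsin(0.279802) = +16.25°.

δ = +16.25°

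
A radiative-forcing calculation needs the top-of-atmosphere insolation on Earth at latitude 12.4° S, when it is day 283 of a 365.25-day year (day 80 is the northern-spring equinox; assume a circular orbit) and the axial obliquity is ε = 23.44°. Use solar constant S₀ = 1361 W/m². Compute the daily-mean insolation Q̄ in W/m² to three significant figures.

Solar longitude: λ_s = 360° × (283 − 80)/365.25 = 200.082°.
sin δ = sin 23.44° × sin 200.082° = -0.13659, so δ = -7.850°.
cos H₀ = −tan(-12.4°) tan(-7.850°) = -0.0303, H₀ = 1.6011 rad.
Bracket: H₀ sin φ sin δ + cos φ cos δ sin H₀ = 1.6011×-0.21474×-0.13659 + 0.97667×0.99063×0.99954 = 0.046962 + 0.967074 = 1.014036.
Q̄ = (S₀/π) × [bracket] = (1361/π) × 1.014036 = 439.3 W/m².

Q̄ ≈ 439 W/m²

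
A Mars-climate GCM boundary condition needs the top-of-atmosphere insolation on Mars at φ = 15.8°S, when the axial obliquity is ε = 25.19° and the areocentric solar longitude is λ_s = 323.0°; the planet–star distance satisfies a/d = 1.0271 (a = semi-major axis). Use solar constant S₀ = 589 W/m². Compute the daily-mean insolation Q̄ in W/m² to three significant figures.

sin δ = sin 25.19° × sin 323.0° = -0.25615, so δ = -14.841°.
cos H₀ = −tan(-15.8°) tan(-14.841°) = -0.0750, H₀ = 1.6459 rad.
Bracket: H₀ sin φ sin δ + cos φ cos δ sin H₀ = 1.6459×-0.27228×-0.25615 + 0.96222×0.96664×0.99718 = 0.114793 + 0.927497 = 1.042290.
Inverse-square distance factor (a/d)² = 1.0271² = 1.054934.
Q̄ = (S₀/π) × 1.054934 × [bracket] = (589/π) × 1.054934 × 1.042290 = 206.1 W/m².

Q̄ ≈ 206 W/m²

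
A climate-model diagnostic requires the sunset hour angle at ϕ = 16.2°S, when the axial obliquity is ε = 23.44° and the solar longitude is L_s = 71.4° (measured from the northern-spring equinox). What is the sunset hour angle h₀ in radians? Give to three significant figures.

Solar declination: sin δ = sin ε · sin L_s = sin 23.44° × sin 71.4° = 0.37701, so δ = +22.149°.
cos h₀ = −tan ϕ · tan δ = −tan(-16.2°) × tan(+22.149°) = 0.1183, so h₀ = 1.4523 rad = 83.21°.

h₀ = 1.45 rad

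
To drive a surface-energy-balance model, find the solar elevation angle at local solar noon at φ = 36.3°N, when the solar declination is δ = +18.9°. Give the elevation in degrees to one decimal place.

72.6°

At local noon the hour angle is zero, so the zenith angle equals |φ − δ| = |+36.3° − (+18.900°)| = 17.400°.
Elevation = 90° − 17.400° = 72.6°.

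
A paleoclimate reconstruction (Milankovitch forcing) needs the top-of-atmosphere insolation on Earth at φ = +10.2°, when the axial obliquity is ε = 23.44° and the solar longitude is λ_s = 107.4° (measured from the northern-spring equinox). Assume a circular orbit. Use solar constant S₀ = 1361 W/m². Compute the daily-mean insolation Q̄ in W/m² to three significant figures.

Solar declination: sin δ = sin ε · sin λ_s = sin 23.44° × sin 107.4° = 0.37959, so δ = +22.308°.
cos H₀ = −tan(+10.2°) tan(+22.308°) = -0.0738, H₀ = 1.6447 rad.
Bracket: H₀ sin φ sin δ + cos φ cos δ sin H₀ = 1.6447×0.17708×0.37959 + 0.98420×0.92516×0.99727 = 0.110553 + 0.908057 = 1.018610.
Q̄ = (S₀/π) × [bracket] = (1361/π) × 1.018610 = 441.3 W/m².

Q̄ ≈ 441 W/m²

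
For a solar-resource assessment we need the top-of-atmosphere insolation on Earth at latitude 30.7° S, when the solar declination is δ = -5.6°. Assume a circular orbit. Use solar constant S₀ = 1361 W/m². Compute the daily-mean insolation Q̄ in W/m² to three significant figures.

cos H₀ = −tan(-30.7°) tan(-5.600°) = -0.0582, H₀ = 1.6290 rad.
Bracket: H₀ sin φ sin δ + cos φ cos δ sin H₀ = 1.6290×-0.51054×-0.09758 + 0.85985×0.99523×0.99830 = 0.081154 + 0.854294 = 0.935448.
Q̄ = (S₀/π) × [bracket] = (1361/π) × 0.935448 = 405.3 W/m².

Q̄ ≈ 405 W/m²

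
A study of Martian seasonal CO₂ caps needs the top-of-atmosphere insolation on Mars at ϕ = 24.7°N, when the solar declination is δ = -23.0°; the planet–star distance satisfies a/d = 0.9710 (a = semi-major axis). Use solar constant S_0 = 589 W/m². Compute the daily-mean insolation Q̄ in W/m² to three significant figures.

Q̄ ≈ 105 W/m²

cos h₀ = −tan(+24.7°) tan(-23.000°) = 0.1952, h₀ = 1.3743 rad.
Bracket: h₀ sin ϕ sin δ + cos ϕ cos δ sin h₀ = 1.3743×0.41787×-0.39073 + 0.90851×0.92050×0.98076 = -0.224388 + 0.820193 = 0.595805.
Inverse-square distance factor (a/d)² = 0.9710² = 0.942841.
Q̄ = (S_0/π) × 0.942841 × [bracket] = (589/π) × 0.942841 × 0.595805 = 105.3 W/m².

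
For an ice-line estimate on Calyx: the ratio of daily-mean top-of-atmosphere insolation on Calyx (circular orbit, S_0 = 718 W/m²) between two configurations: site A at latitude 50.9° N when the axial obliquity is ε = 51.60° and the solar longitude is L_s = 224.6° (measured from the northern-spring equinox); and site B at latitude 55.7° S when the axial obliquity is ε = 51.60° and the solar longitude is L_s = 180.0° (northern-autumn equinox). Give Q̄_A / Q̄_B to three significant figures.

— Configuration A (ϕ=+50.9°):
Solar declination: sin δ = sin ε · sin L_s = sin 51.60° × sin 224.6° = -0.55027, so δ = -33.386°.
cos h₀ = −tan(+50.9°) tan(-33.386°) = 0.8109, h₀ = 0.6251 rad.
Bracket: h₀ sin ϕ sin δ + cos ϕ cos δ sin h₀ = 0.6251×0.77605×-0.55027 + 0.63068×0.83498×0.58515 = -0.266941 + 0.308143 = 0.041202.
Q̄ = (S_0/π) × [bracket] = (718/π) × 0.041202 = 9.4166 W/m².
— Configuration B (ϕ=-55.7°):
Solar declination: sin δ = sin ε · sin L_s = sin 51.60° × sin 180.0° = 0.00000, so δ = +0.000°.
cos h₀ = −tan(-55.7°) tan(+0.000°) = 0.0000, h₀ = 1.5708 rad.
Bracket: h₀ sin ϕ sin δ + cos ϕ cos δ sin h₀ = 1.5708×-0.82610×0.00000 + 0.56353×1.00000×1.00000 = -0.000000 + 0.563530 = 0.563530.
Q̄ = (S_0/π) × [bracket] = (718/π) × 0.563530 = 128.79 W/m².
Ratio Q̄_A / Q̄_B = 9.4166 / 128.79 = 0.07312.

Q̄_A / Q̄_B ≈ 0.0731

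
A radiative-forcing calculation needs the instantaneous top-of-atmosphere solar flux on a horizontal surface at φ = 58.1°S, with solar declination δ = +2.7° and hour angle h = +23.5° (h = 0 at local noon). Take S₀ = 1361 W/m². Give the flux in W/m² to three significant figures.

cos θ_z = sin φ sin δ + cos φ cos δ cos h = -0.039992 + 0.484072 = 0.444080.
Flux = S₀ · cos θ_z = 1361 × 0.444080 = 604.4 W/m².

604 W/m²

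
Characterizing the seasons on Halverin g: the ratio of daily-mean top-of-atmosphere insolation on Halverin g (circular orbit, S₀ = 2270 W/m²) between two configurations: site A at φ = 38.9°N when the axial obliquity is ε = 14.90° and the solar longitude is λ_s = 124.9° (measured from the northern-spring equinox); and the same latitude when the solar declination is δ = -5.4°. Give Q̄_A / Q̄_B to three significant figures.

— Configuration A (φ=+38.9°):
Solar declination: sin δ = sin ε · sin λ_s = sin 14.90° × sin 124.9° = 0.21089, so δ = +12.174°.
cos H₀ = −tan(+38.9°) tan(+12.174°) = -0.1741, H₀ = 1.7458 rad.
Bracket: H₀ sin φ sin δ + cos φ cos δ sin H₀ = 1.7458×0.62796×0.21089 + 0.77824×0.97751×0.98473 = 0.231197 + 0.749121 = 0.980318.
Q̄ = (S₀/π) × [bracket] = (2270/π) × 0.980318 = 708.34 W/m².
— Configuration B (φ=+38.9°):
cos H₀ = −tan(+38.9°) tan(-5.400°) = 0.0763, H₀ = 1.4944 rad.
Bracket: H₀ sin φ sin δ + cos φ cos δ sin H₀ = 1.4944×0.62796×-0.09411 + 0.77824×0.99556×0.99709 = -0.088315 + 0.772530 = 0.684215.
Q̄ = (S₀/π) × [bracket] = (2270/π) × 0.684215 = 494.39 W/m².
Ratio Q̄_A / Q̄_B = 708.34 / 494.39 = 1.433.

Q̄_A / Q̄_B ≈ 1.43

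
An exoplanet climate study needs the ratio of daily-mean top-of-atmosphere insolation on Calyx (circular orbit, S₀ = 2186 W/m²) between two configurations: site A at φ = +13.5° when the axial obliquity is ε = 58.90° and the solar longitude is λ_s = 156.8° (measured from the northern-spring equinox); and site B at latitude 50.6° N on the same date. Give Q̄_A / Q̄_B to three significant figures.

Q̄_A / Q̄_B ≈ 0.979

— Configuration A (φ=+13.5°):
Solar declination: sin δ = sin ε · sin λ_s = sin 58.90° × sin 156.8° = 0.33732, so δ = +19.714°.
cos H₀ = −tan(+13.5°) tan(+19.714°) = -0.0860, H₀ = 1.6569 rad.
Bracket: H₀ sin φ sin δ + cos φ cos δ sin H₀ = 1.6569×0.23345×0.33732 + 0.97237×0.94139×0.99629 = 0.130476 + 0.911983 = 1.042459.
Q̄ = (S₀/π) × [bracket] = (2186/π) × 1.042459 = 725.37 W/m².
— Configuration B (φ=+50.6°):
cos H₀ = −tan(+50.6°) tan(+19.714°) = -0.4362, H₀ = 2.0222 rad.
Bracket: H₀ sin φ sin δ + cos φ cos δ sin H₀ = 2.0222×0.77273×0.33732 + 0.63473×0.94139×0.89984 = 0.527101 + 0.537680 = 1.064781.
Q̄ = (S₀/π) × [bracket] = (2186/π) × 1.064781 = 740.90 W/m².
Ratio Q̄_A / Q̄_B = 725.37 / 740.90 = 0.9790.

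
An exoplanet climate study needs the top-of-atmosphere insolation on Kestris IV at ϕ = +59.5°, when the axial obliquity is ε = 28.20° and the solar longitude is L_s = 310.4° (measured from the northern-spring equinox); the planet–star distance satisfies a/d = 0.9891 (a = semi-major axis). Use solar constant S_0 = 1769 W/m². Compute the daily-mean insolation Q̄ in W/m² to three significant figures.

Q̄ ≈ 50.8 W/m²

Solar declination: sin δ = sin ε · sin L_s = sin 28.20° × sin 310.4° = -0.35987, so δ = -21.092°.
cos h₀ = −tan(+59.5°) tan(-21.092°) = 0.6548, h₀ = 0.8569 rad.
Bracket: h₀ sin ϕ sin δ + cos ϕ cos δ sin h₀ = 0.8569×0.86163×-0.35987 + 0.50754×0.93300×0.75580 = -0.265703 + 0.357898 = 0.092195.
Inverse-square distance factor (a/d)² = 0.9891² = 0.978319.
Q̄ = (S_0/π) × 0.978319 × [bracket] = (1769/π) × 0.978319 × 0.092195 = 50.79 W/m².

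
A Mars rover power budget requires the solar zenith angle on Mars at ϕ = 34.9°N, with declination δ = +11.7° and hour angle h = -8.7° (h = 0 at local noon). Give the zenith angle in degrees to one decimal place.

cos θ_z = sin ϕ sin δ + cos ϕ cos δ cos h = 0.116024 + 0.793871 = 0.909895.
θ_z = arccos(0.909895) = 24.5°.

θ_z = 24.5°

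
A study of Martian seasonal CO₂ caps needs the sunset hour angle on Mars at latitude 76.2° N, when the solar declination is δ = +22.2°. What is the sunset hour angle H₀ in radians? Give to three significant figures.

H₀ = 3.14 rad

Sunrise equation: cos H₀ = −tan φ · tan δ = -1.6615 ≤ −1, so the Sun never sets (polar day) and H₀ = π.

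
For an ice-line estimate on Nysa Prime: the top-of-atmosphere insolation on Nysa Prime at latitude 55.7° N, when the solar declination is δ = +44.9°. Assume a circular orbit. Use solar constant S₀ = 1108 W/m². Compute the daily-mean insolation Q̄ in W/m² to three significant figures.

Q̄ ≈ 646 W/m²

cos H₀ = −tan(+55.7°) tan(+44.900°) = -1.4608 ≤ −1 ⇒ polar day, H₀ = π.
Bracket: H₀ sin φ sin δ + cos φ cos δ sin H₀ = 3.1416×0.82610×0.70587 + 0.56353×0.70834×0.00000 = 1.831927 + 0.000000 = 1.831927.
Q̄ = (S₀/π) × [bracket] = (1108/π) × 1.831927 = 646.1 W/m².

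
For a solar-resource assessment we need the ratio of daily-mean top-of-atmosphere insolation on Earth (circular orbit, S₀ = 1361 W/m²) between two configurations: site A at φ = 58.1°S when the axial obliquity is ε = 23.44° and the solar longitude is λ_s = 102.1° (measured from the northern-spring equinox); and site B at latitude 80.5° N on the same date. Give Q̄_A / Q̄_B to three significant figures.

— Configuration A (φ=-58.1°):
Solar declination: sin δ = sin ε · sin λ_s = sin 23.44° × sin 102.1° = 0.38895, so δ = +22.889°.
cos H₀ = −tan(-58.1°) tan(+22.889°) = 0.6783, H₀ = 0.8254 rad.
Bracket: H₀ sin φ sin δ + cos φ cos δ sin H₀ = 0.8254×-0.84897×0.38895 + 0.52844×0.92126×0.73480 = -0.272553 + 0.357723 = 0.085170.
Q̄ = (S₀/π) × [bracket] = (1361/π) × 0.085170 = 36.897 W/m².
— Configuration B (φ=+80.5°):
cos H₀ = −tan(+80.5°) tan(+22.889°) = -2.5229 ≤ −1 ⇒ polar day, H₀ = π.
Bracket: H₀ sin φ sin δ + cos φ cos δ sin H₀ = 3.1416×0.98629×0.38895 + 0.16505×0.92126×0.00000 = 1.205173 + 0.000000 = 1.205173.
Q̄ = (S₀/π) × [bracket] = (1361/π) × 1.205173 = 522.10 W/m².
Ratio Q̄_A / Q̄_B = 36.897 / 522.10 = 0.07067.

Q̄_A / Q̄_B ≈ 0.0707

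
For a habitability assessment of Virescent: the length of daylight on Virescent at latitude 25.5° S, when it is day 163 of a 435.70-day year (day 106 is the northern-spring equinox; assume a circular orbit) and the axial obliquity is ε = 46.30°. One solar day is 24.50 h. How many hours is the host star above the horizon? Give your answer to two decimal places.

Solar longitude: λ_s = 360° × (163 − 106)/435.70 = 47.097°.
sin δ = sin 46.30° × sin 47.097° = 0.52958, so δ = +31.977°.
cos H₀ = −tan φ · tan δ = −tan(-25.5°) × tan(+31.977°) = 0.2978, so H₀ = 1.2684 rad = 72.68°.
Daylight = 2H₀/(2π) × 24.50 h = (1.2684/π) × 24.50 = 9.89 h.

9.89 h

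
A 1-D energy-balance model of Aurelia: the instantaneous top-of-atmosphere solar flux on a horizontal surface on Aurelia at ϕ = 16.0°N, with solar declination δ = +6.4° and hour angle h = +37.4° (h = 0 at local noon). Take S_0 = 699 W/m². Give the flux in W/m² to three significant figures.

552 W/m²

cos θ_z = sin ϕ sin δ + cos ϕ cos δ cos h = 0.030725 + 0.758881 = 0.789606.
Flux = S_0 · cos θ_z = 699 × 0.789606 = 551.9 W/m².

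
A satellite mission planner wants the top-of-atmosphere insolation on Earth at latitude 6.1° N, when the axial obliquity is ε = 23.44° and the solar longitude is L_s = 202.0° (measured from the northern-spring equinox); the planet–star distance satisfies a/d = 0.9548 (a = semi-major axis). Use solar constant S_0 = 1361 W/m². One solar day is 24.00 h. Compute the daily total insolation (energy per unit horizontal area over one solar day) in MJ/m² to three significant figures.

Solar declination: sin δ = sin ε · sin L_s = sin 23.44° × sin 202.0° = -0.14901, so δ = -8.570°.
cos h₀ = −tan(+6.1°) tan(-8.570°) = 0.0161, h₀ = 1.5547 rad.
Bracket: h₀ sin ϕ sin δ + cos ϕ cos δ sin h₀ = 1.5547×0.10626×-0.14901 + 0.99434×0.98884×0.99987 = -0.024617 + 0.983115 = 0.958498.
Inverse-square distance factor (a/d)² = 0.9548² = 0.911643.
Q̄ = (S_0/π) × 0.911643 × [bracket] = (1361/π) × 0.911643 × 0.958498 = 378.55 W/m².
Daily total = Q̄ × 24.00 h × 3600 s/h = 378.55 × 24.00 × 3600 / 10⁶ = 32.71 MJ/m².

32.7 MJ/m²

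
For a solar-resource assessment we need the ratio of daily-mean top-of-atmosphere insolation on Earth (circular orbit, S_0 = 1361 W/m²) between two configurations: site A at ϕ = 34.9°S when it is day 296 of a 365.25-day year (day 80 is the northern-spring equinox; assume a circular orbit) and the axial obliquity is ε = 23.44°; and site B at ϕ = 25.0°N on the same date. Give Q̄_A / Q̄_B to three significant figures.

— Configuration A (ϕ=-34.9°):
Solar longitude: L_s = 360° × (296 − 80)/365.25 = 212.895°.
sin δ = sin 23.44° × sin 212.895° = -0.21604, so δ = -12.477°.
cos h₀ = −tan(-34.9°) tan(-12.477°) = -0.1544, h₀ = 1.7258 rad.
Bracket: h₀ sin ϕ sin δ + cos ϕ cos δ sin h₀ = 1.7258×-0.57215×-0.21604 + 0.82015×0.97638×0.98802 = 0.213321 + 0.791185 = 1.004506.
Q̄ = (S_0/π) × [bracket] = (1361/π) × 1.004506 = 435.17 W/m².
— Configuration B (ϕ=+25.0°):
cos h₀ = −tan(+25.0°) tan(-12.477°) = 0.1032, h₀ = 1.4674 rad.
Bracket: h₀ sin ϕ sin δ + cos ϕ cos δ sin h₀ = 1.4674×0.42262×-0.21604 + 0.90631×0.97638×0.99466 = -0.133978 + 0.880178 = 0.746200.
Q̄ = (S_0/π) × [bracket] = (1361/π) × 0.746200 = 323.27 W/m².
Ratio Q̄_A / Q̄_B = 435.17 / 323.27 = 1.346.

Q̄_A / Q̄_B ≈ 1.35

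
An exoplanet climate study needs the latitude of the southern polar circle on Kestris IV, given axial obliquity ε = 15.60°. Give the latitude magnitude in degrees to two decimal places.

74.40°

The polar circle is the lowest latitude that experiences at least one full rotation of continuous darkness at the northern-summer solstice; it lies at |φ| = 90° − ε = 90° − 15.60° = 74.40°.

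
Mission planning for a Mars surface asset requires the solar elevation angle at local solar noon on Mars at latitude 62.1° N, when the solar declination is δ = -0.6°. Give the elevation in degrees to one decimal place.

At local noon the hour angle is zero, so the zenith angle equals |φ − δ| = |+62.1° − (-0.600°)| = 62.700°.
Elevation = 90° − 62.700° = 27.3°.

27.3°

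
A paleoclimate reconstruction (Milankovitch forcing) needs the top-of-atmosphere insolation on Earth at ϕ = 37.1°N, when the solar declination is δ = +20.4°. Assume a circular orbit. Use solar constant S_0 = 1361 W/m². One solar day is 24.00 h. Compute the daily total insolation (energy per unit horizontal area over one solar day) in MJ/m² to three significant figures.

cos h₀ = −tan(+37.1°) tan(+20.400°) = -0.2813, h₀ = 1.8559 rad.
Bracket: h₀ sin ϕ sin δ + cos ϕ cos δ sin h₀ = 1.8559×0.60321×0.34857 + 0.79758×0.93728×0.95963 = 0.390223 + 0.717377 = 1.107600.
Q̄ = (S_0/π) × [bracket] = (1361/π) × 1.107600 = 479.83 W/m².
Daily total = Q̄ × 24.00 h × 3600 s/h = 479.83 × 24.00 × 3600 / 10⁶ = 41.46 MJ/m².

41.5 MJ/m²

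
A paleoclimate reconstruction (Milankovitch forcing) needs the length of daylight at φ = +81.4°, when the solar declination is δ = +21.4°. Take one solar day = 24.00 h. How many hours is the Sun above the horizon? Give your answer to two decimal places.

24.00 h

Sunrise equation: cos H₀ = −tan φ · tan δ = -2.5913 ≤ −1, so the Sun never sets (polar day) and H₀ = π.
Daylight = 2H₀/(2π) × 24.00 h = (3.1416/π) × 24.00 = 24.00 h.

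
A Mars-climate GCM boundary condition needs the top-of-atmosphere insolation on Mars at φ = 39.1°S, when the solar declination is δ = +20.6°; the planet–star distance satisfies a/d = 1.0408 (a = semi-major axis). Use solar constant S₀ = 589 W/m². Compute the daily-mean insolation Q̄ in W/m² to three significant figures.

cos H₀ = −tan(-39.1°) tan(+20.600°) = 0.3055, H₀ = 1.2604 rad.
Bracket: H₀ sin φ sin δ + cos φ cos δ sin H₀ = 1.2604×-0.63068×0.35184 + 0.77605×0.93606×0.95220 = -0.279681 + 0.691706 = 0.412025.
Inverse-square distance factor (a/d)² = 1.0408² = 1.083265.
Q̄ = (S₀/π) × 1.083265 × [bracket] = (589/π) × 1.083265 × 0.412025 = 83.68 W/m².

Q̄ ≈ 83.7 W/m²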